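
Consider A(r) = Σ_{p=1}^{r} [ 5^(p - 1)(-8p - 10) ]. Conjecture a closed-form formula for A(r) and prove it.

We claim A(r) = -2·5^r(r + 1) + 2 for all r ≥ 1.
When r = 1: A(1) = -18, and the closed form gives -18. They agree.
Inductive step: suppose the statement holds for some p ≥ 1, so A(p) = -2·5^p(p + 1) + 2.
Then A(p+1) = A(p) + (5^p(-8p - 18)) = (-2·5^p(p + 1) + 2) + (5^p(-8p - 18)).
Simplifying, A(p+1) = -10·5^p·p - 20·5^p + 2 = -2·5^(p+1)((p+1) + 1) + 2,
which is the closed form with r = p+1.
This completes the induction.

A(r) = -2·5^r(r + 1) + 2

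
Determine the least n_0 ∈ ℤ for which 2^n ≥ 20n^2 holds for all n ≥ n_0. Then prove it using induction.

At n = 11: 2048 < 2420, so the inequality fails and n_0 ≥ 12. We prove 2^n ≥ 20n^2 for all n ≥ 12.
For the base case n = 12: 2^n = 4096 and 20n^2 = 2880, so 4096 ≥ 2880.
Inductive step: assume the claim holds for n = r, so 2^r ≥ 20r^2.
Then 2^(r + 1) = 2·(2^r) ≥ 2·(20r^2).
Also, for r ≥ 12 we have 2·(20r^2) ≥ 20(r+1)^2, since 2 ≥ (1 + 1/r)^2 for all r ≥ 12.
Combining, 2^(r + 1) ≥ 20(r+1)^2.
Hence, by induction on n, the claim holds for every n ≥ 12.
Hence the smallest such n_0 is 12.

n_0 = 12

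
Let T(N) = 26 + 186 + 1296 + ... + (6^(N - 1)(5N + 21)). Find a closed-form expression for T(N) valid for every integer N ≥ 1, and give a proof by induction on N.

We claim T(N) = 6^N(N + 4) - 4 for all N ≥ 1.
Base case (N = 1): T(1) = 26, and the closed form gives 26. They agree.
Inductive step: assume the claim holds for N = p, so T(p) = 6^p(p + 4) - 4.
Then T(p+1) = T(p) + (6^p(5p + 26)) = (6^p(p + 4) - 4) + (6^p(5p + 26)).
Simplifying, T(p+1) = 6·6^p·p + 30·6^p - 4 = 6^(p+1)((p+1) + 4) - 4,
which is the closed form with N = p+1.
This completes the induction.

T(N) = 6^N(N + 4) - 4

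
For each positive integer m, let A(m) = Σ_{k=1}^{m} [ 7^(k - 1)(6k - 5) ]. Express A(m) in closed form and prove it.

We claim A(m) = 7^m(m - 1) + 1 for all m ≥ 1.
For the base case m = 1: A(1) = 1, and the closed form gives 1. They agree.
Inductive step: suppose the statement holds for some k ≥ 1, so A(k) = 7^k(k - 1) + 1.
Then A(k+1) = A(k) + (7^k(6k + 1)) = (7^k(k - 1) + 1) + (7^k(6k + 1)).
Simplifying, A(k+1) = 7^(k + 1)k + 1 = 7^(k+1)((k+1) - 1) + 1,
which is the closed form with m = k+1.
Hence, by induction on m, the claim holds for every m ≥ 1.

A(m) = 7^m(m - 1) + 1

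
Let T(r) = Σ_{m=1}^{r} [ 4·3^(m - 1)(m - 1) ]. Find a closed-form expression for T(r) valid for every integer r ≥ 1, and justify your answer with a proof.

We claim T(r) = 3^r(2r - 3) + 3 for all r ≥ 1.
Base case (r = 1): T(1) = 0, and the closed form gives 0. They agree.
For the inductive step, assume it holds for an arbitrary m ≥ 1, so T(m) = 3^m(2m - 3) + 3.
Then T(m+1) = T(m) + (4·3^m·m) = (3^m(2m - 3) + 3) + (4·3^m·m).
Simplifying, T(m+1) = 6·3^m·m - 3·3^m + 3 = 3^(m+1)(2(m+1) - 3) + 3,
which is the closed form with r = m+1.
By induction, the statement is established for all r ≥ 1.

T(r) = 3^r(2r - 3) + 3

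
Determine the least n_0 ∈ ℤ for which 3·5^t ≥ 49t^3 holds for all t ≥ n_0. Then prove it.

At t = 4: 1875 < 3136, so the inequality fails and n_0 ≥ 5. We prove 3·5^t ≥ 49t^3 for all t ≥ 5.
Base case (t = 5): 3·5^t = 9375 and 49t^3 = 6125, so 9375 ≥ 6125.
Suppose the result is true for t = r, so 3·5^r ≥ 49r^3.
Then 3·5^(r + 1) = 5·(3·5^r) ≥ 5·(49r^3).
Also, for r ≥ 5 we have 5·(49r^3) ≥ 49(r+1)^3, since 5 ≥ (1 + 1/r)^3 for all r ≥ 5.
Combining, 3·5^(r + 1) ≥ 49(r+1)^3.
By induction, the statement is established for all t ≥ 5.
Hence the smallest such n_0 is 5.

n_0 = 5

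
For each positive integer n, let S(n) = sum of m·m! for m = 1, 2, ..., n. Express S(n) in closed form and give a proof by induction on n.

We claim S(n) = (n + 1)! - 1 for all n ≥ 1.
For the base case n = 1: S(1) = 1, and the closed form gives 1. They agree.
Suppose the result is true for n = m, so S(m) = (m + 1)! - 1.
Then S(m+1) = S(m) + ((m + 1)(m + 1)!) = ((m + 1)! - 1) + ((m + 1)(m + 1)!).
Simplifying, S(m+1) = ((m+1) + 1)! - 1,
which is the closed form with n = m+1.
By the principle of mathematical induction, the result holds for all n ≥ 1.

S(n) = (n + 1)! - 1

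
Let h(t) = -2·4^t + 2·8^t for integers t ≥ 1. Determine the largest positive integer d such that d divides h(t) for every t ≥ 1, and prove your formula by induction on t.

Computing the first values: h(1) = 8 and h(2) = 96; gcd(8, 96) = 8, so d ≤ 8.
We prove 8 | -2·4^t + 2·8^t for all t ≥ 1 by induction on t.
For the base case t = 1: h(1) = 8 = 8·(1), so 8 | h(1).
Inductive step: assume the claim holds for t = p, i.e. 8 | h(p). Then
h(p+1) − 8·h(p) = (-2·4^(p+1) + 2·8^(p+1)) − 8·(-2·4^p + 2·8^p) = (-2)·4^p·(4 − 8) = (8)·4^p. Since 8 | h(p) by the inductive hypothesis, 8 | 8·h(p); and 8 | 8 since 8 = 8·1. Therefore 8 | h(p+1).
By induction, the statement is established for all t ≥ 1.
Therefore the largest such d is 8.

d = 8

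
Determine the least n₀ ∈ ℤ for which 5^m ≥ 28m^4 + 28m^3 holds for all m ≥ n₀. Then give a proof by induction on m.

At m = 6: 15625 < 42336, so the inequality fails and n₀ ≥ 7. We prove 5^m ≥ 28m^4 + 28m^3 for all m ≥ 7.
Base case (m = 7): 5^m = 78125 and 28m^4 + 28m^3 = 76832, so 78125 ≥ 76832.
Inductive step: suppose the statement holds for some j ≥ 7, so 5^j ≥ 28j^4 + 28j^3.
Then 5^(j + 1) = 5·(5^j) ≥ 5·(28j^4 + 28j^3).
Also, for j ≥ 7 we have 5·(28j^4 + 28j^3) ≥ 28(j+1)^4 + 28(j+1)^3, since 5·(28j^4 + 28j^3) − (28(j+1)^4 + 28(j+1)^3) = 112j^4 - 252j^2 - 196j - 56, which is nonnegative for all j ≥ 7.
Combining, 5^(j + 1) ≥ 28(j+1)^4 + 28(j+1)^3.
By the principle of mathematical induction, the result holds for all m ≥ 7.
Hence the smallest such n₀ is 7.

n₀ = 7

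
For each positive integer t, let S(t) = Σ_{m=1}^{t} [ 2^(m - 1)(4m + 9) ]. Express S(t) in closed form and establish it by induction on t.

We claim S(t) = 2^t(4t + 5) - 5 for all t ≥ 1.
When t = 1: S(1) = 13, and the closed form gives 13. They agree.
Inductive step: assume the claim holds for t = m, so S(m) = 2^m(4m + 5) - 5.
Then S(m+1) = S(m) + (2^m(4m + 13)) = (2^m(4m + 5) - 5) + (2^m(4m + 13)).
Simplifying, S(m+1) = 8·2^m·m + 18·2^m - 5 = 2^(m+1)(4(m+1) + 5) - 5,
which is the closed form with t = m+1.
This completes the induction.

S(t) = 2^t(4t + 5) - 5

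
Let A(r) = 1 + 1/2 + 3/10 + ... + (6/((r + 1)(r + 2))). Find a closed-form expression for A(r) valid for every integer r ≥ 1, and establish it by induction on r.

A(r) = 3r/(r + 2)

We claim A(r) = 3r/(r + 2) for all r ≥ 1.
For the base case r = 1: A(1) = 1, and the closed form gives 1. They agree.
Suppose the result is true for r = j, so A(j) = 3j/(j + 2).
Then A(j+1) = A(j) + (6/((j + 2)(j + 3))) = (3j/(j + 2)) + (6/((j + 2)(j + 3))).
Simplifying, A(j+1) = 3(j + 1)/(j + 3) = 3(j+1)/((j+1) + 2),
which is the closed form with r = j+1.
By the principle of mathematical induction, the result holds for all r ≥ 1.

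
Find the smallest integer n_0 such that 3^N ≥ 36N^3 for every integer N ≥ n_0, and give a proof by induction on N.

At N = 9: 19683 < 26244, so the inequality fails and n_0 ≥ 10. We prove 3^N ≥ 36N^3 for all N ≥ 10.
Base step (N = 10): 3^N = 59049 and 36N^3 = 36000, so 59049 ≥ 36000.
Inductive step: suppose the statement holds for some j ≥ 10, so 3^j ≥ 36j^3.
Then 3^(j + 1) = 3·(3^j) ≥ 3·(36j^3).
Also, for j ≥ 10 we have 3·(36j^3) ≥ 36(j+1)^3, since 3 ≥ (1 + 1/j)^3 for all j ≥ 10.
Combining, 3^(j + 1) ≥ 36(j+1)^3.
Hence, by induction on N, the claim holds for every N ≥ 10.
Hence the smallest such n_0 is 10.

n_0 = 10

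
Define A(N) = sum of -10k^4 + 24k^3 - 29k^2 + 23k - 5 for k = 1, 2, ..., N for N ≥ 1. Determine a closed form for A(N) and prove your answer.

A(N) = -N(2N + 1)(N^3 - N^2 + N - 2)

We claim A(N) = -N(2N + 1)(N^3 - N^2 + N - 2) for all N ≥ 1.
When N = 1: A(1) = 3, and the closed form gives 3. They agree.
For the inductive step, assume it holds for an arbitrary k ≥ 1, so A(k) = k(-2k^4 + k^3 - k^2 + 3k + 2).
Then A(k+1) = A(k) + (-10k^4 - 16k^3 - 17k^2 - 3k + 3) = (k(-2k^4 + k^3 - k^2 + 3k + 2)) + (-10k^4 - 16k^3 - 17k^2 - 3k + 3).
Simplifying, A(k+1) = -(k + 1)(2k + 3)(k^3 + 2k^2 + 2k - 1) = -(k+1)(2(k+1) + 1)((k+1)^3 - (k+1)^2 + (k+1) - 2),
which is the closed form with N = k+1.
Hence, by induction on N, the claim holds for every N ≥ 1.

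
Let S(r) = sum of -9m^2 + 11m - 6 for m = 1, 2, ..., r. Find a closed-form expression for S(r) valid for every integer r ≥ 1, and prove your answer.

We claim S(r) = -r(3r^2 - r + 2) for all r ≥ 1.
Base step (r = 1): S(1) = -4, and the closed form gives -4. They agree.
Suppose the result is true for r = m, so S(m) = m(-3m^2 + m - 2).
Then S(m+1) = S(m) + (11m - 9(m + 1)^2 + 5) = (m(-3m^2 + m - 2)) + (11m - 9(m + 1)^2 + 5).
Simplifying, S(m+1) = -(m + 1)(3m^2 + 5m + 4) = -(m+1)(3(m+1)^2 - (m+1) + 2),
which is the closed form with r = m+1.
By the principle of mathematical induction, the result holds for all r ≥ 1.

S(r) = -r(3r^2 - r + 2)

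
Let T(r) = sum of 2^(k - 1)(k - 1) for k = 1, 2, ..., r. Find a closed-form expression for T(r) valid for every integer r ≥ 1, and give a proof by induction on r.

T(r) = 2^r(r - 2) + 2

We claim T(r) = 2^r(r - 2) + 2 for all r ≥ 1.
Base case (r = 1): T(1) = 0, and the closed form gives 0. They agree.
For the inductive step, assume it holds for an arbitrary k ≥ 1, so T(k) = 2^k(k - 2) + 2.
Then T(k+1) = T(k) + (2^k·k) = (2^k(k - 2) + 2) + (2^k·k).
Simplifying, T(k+1) = 2·2^k·k - 2·2^k + 2 = 2^(k+1)((k+1) - 2) + 2,
which is the closed form with r = k+1.
By the principle of mathematical induction, the result holds for all r ≥ 1.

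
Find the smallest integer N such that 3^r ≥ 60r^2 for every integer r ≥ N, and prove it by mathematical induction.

At r = 7: 2187 < 2940, so the inequality fails and N ≥ 8. We prove 3^r ≥ 60r^2 for all r ≥ 8.
Base case (r = 8): 3^r = 6561 and 60r^2 = 3840, so 6561 ≥ 3840.
Suppose the result is true for r = p, so 3^p ≥ 60p^2.
Then 3^(p + 1) = 3·(3^p) ≥ 3·(60p^2).
Also, for p ≥ 8 we have 3·(60p^2) ≥ 60(p+1)^2, since 3 ≥ (1 + 1/p)^2 for all p ≥ 8.
Combining, 3^(p + 1) ≥ 60(p+1)^2.
Hence, by induction on r, the claim holds for every r ≥ 8.
Hence the smallest such N is 8.

N = 8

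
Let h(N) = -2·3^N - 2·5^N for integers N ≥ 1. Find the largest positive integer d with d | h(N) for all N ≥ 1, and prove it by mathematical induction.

d = 4

Computing the first values: h(1) = -16 and h(2) = -68; gcd(-16, -68) = 4, so d ≤ 4.
We prove 4 | -2·3^N - 2·5^N for all N ≥ 1 by induction on N.
For the base case N = 1: h(1) = -16 = 4·(-4), so 4 | h(1).
Inductive step: suppose the statement holds for some p ≥ 1, i.e. 4 | h(p). Then
h(p+1) − 5·h(p) = (-2·3^(p+1) - 2·5^(p+1)) − 5·(-2·3^p - 2·5^p) = (-2)·3^p·(3 − 5) = (4)·3^p. Since 4 | h(p) by the inductive hypothesis, 4 | 5·h(p); and 4 | 4 since 4 = 4·1. Therefore 4 | h(p+1).
This completes the induction.
Therefore the largest such d is 4.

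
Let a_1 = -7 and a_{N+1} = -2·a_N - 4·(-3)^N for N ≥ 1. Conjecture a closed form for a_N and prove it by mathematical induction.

a_N = 5(-2)^(N - 1) + 4(-3)^N

Computing the first terms: a_1 = -7, a_2 = 26, a_3 = -88. This suggests a_N = 5(-2)^(N - 1) + 4(-3)^N.
Base case (N = 1): the formula gives -7 = -7 = a_1.
Inductive step: suppose the statement holds for some p ≥ 1, so a_p = 5(-2)^(p - 1) + 4(-3)^p.
Then a_{p+1} = -2·a_p - 4·(-3)^p = -2·(5(-2)^(p - 1) + 4(-3)^p) - 4·(-3)^p = 5(-2)^p + 4(-3)^(p + 1) = 5(-2)^((p+1) - 1) + 4(-3)^(p+1),
which is the claimed formula at N = p+1.
By induction, the statement is established for all N ≥ 1.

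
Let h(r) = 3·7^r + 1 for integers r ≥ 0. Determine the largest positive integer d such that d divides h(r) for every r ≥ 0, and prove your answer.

d = 2

Computing the first values: h(0) = 4 and h(1) = 22; gcd(4, 22) = 2, so d ≤ 2.
We prove 2 | 3·7^r + 1 for all r ≥ 0 by induction on r.
Base case (r = 0): h(0) = 4 = 2·(2), so 2 | h(0).
For the inductive step, assume it holds for an arbitrary i ≥ 0, i.e. 2 | h(i). Then
h(i+1) = 3·7^(i+1) + 1 = 7·(3·7^i + 1) - 6 = 7·h(i) - 6. The first term is divisible by 2 by the inductive hypothesis, and -6 is divisible by 2. Hence 2 | h(i+1).
This completes the induction.
Therefore the largest such d is 2.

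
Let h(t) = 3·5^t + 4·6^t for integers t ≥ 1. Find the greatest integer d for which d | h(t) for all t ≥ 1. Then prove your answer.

d = 3

Computing the first values: h(1) = 39 and h(2) = 219; gcd(39, 219) = 3, so d ≤ 3.
We prove 3 | 3·5^t + 4·6^t for all t ≥ 1 by induction on t.
When t = 1: h(1) = 39 = 3·(13), so 3 | h(1).
Inductive step: assume the claim holds for t = m, i.e. 3 | h(m). Then
h(m+1) − 6·h(m) = (3·5^(m+1) + 4·6^(m+1)) − 6·(3·5^m + 4·6^m) = (3)·5^m·(5 − 6) = (-3)·5^m. Since 3 | h(m) by the inductive hypothesis, 3 | 6·h(m); and 3 | -3 since -3 = 3·-1. Therefore 3 | h(m+1).
This completes the induction.
Therefore the largest such d is 3.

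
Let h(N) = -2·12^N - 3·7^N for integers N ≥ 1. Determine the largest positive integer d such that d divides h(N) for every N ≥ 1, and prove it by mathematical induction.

Computing the first values: h(1) = -45 and h(2) = -435; gcd(-45, -435) = 15, so d ≤ 15.
We prove 15 | -2·12^N - 3·7^N for all N ≥ 1 by induction on N.
For the base case N = 1: h(1) = -45 = 15·(-3), so 15 | h(1).
Inductive step: suppose the statement holds for some j ≥ 1, i.e. 15 | h(j). Then
h(j+1) − 12·h(j) = (-2·12^(j+1) - 3·7^(j+1)) − 12·(-2·12^j - 3·7^j) = (-3)·7^j·(7 − 12) = (15)·7^j. Since 15 | h(j) by the inductive hypothesis, 15 | 12·h(j); and 15 | 15 since 15 = 15·1. Therefore 15 | h(j+1).
Hence, by induction on N, the claim holds for every N ≥ 1.
Therefore the largest such d is 15.

d = 15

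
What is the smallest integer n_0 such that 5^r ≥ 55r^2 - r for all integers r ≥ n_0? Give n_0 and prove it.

n_0 = 5

At r = 4: 625 < 876, so the inequality fails and n_0 ≥ 5. We prove 5^r ≥ 55r^2 - r for all r ≥ 5.
For the base case r = 5: 5^r = 3125 and 55r^2 - r = 1370, so 3125 ≥ 1370.
Suppose the result is true for r = p, so 5^p ≥ 55p^2 - p.
Then 5^(p + 1) = 5·(5^p) ≥ 5·(55p^2 - p).
Also, for p ≥ 5 we have 5·(55p^2 - p) ≥ 55(p+1)^2 - (p+1), since 5·(55p^2 - p) − (55(p+1)^2 - (p+1)) = 220p^2 - 114p - 54, which is nonnegative for all p ≥ 5.
Combining, 5^(p + 1) ≥ 55(p+1)^2 - (p+1).
Hence, by induction on r, the claim holds for every r ≥ 5.
Hence the smallest such n_0 is 5.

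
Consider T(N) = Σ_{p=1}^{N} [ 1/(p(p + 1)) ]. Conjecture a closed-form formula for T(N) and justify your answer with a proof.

T(N) = N/(N + 1)

We claim T(N) = N/(N + 1) for all N ≥ 1.
Base step (N = 1): T(1) = 1/2, and the closed form gives 1/2. They agree.
Inductive step: assume the claim holds for N = p, so T(p) = p/(p + 1).
Then T(p+1) = T(p) + (1/((p + 1)(p + 2))) = (p/(p + 1)) + (1/((p + 1)(p + 2))).
Simplifying, T(p+1) = (p + 1)/(p + 2) = (p+1)/((p+1) + 1),
which is the closed form with N = p+1.
Hence, by induction on N, the claim holds for every N ≥ 1.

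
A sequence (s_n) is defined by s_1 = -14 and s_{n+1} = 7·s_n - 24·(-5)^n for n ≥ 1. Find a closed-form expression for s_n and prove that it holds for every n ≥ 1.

s_n = 2(-5)^n - 4·7^(n - 1)

Computing the first terms: s_1 = -14, s_2 = 22, s_3 = -446. This suggests s_n = 2(-5)^n - 4·7^(n - 1).
Base step (n = 1): the formula gives -14 = -14 = s_1.
Inductive step: suppose the statement holds for some i ≥ 1, so s_i = 2(-5)^i - 4·7^(i - 1).
Then s_{i+1} = 7·s_i - 24·(-5)^i = 7·(2(-5)^i - 4·7^(i - 1)) - 24·(-5)^i = 2(-5)^(i + 1) - 4·7^i = 2(-5)^(i+1) - 4·7^((i+1) - 1),
which is the claimed formula at n = i+1.
By the principle of mathematical induction, the result holds for all n ≥ 1.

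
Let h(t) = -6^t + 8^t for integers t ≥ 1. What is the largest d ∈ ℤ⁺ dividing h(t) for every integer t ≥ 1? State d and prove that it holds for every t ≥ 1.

d = 2

Computing the first values: h(1) = 2 and h(2) = 28; gcd(2, 28) = 2, so d ≤ 2.
We prove 2 | -6^t + 8^t for all t ≥ 1 by induction on t.
For the base case t = 1: h(1) = 2 = 2·(1), so 2 | h(1).
Inductive step: assume the claim holds for t = k, i.e. 2 | h(k). Then
8^{k+1} − 6^{k+1} = 8·8^k − 6·6^k = 8·(8^k − 6^k) + (2)·6^k. The first term is divisible by 2 by the inductive hypothesis, and the second term (2)·6^k is divisible by 2 since 2 | 2. Hence 2 | h(k+1).
By induction, the statement is established for all t ≥ 1.
Therefore the largest such d is 2.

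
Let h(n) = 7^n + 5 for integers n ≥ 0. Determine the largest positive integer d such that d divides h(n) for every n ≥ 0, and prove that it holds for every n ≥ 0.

d = 6

Computing the first values: h(0) = 6 and h(1) = 12; gcd(6, 12) = 6, so d ≤ 6.
We prove 6 | 7^n + 5 for all n ≥ 0 by induction on n.
Base step (n = 0): h(0) = 6 = 6·(1), so 6 | h(0).
Inductive step: suppose the statement holds for some i ≥ 0, i.e. 6 | h(i). Then
h(i+1) = 7^(i+1) + 5 = 7·(7^i + 5) - 30 = 7·h(i) - 30. The first term is divisible by 6 by the inductive hypothesis, and -30 is divisible by 6. Hence 6 | h(i+1).
By the principle of mathematical induction, the result holds for all n ≥ 0.
Therefore the largest such d is 6.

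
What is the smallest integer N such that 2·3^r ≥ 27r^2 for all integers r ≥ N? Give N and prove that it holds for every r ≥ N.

N = 6

At r = 5: 486 < 675, so the inequality fails and N ≥ 6. We prove 2·3^r ≥ 27r^2 for all r ≥ 6.
Base step (r = 6): 2·3^r = 1458 and 27r^2 = 972, so 1458 ≥ 972.
Inductive step: suppose the statement holds for some p ≥ 6, so 2·3^p ≥ 27p^2.
Then 2·3^(p + 1) = 3·(2·3^p) ≥ 3·(27p^2).
Also, for p ≥ 6 we have 3·(27p^2) ≥ 27(p+1)^2, since 3 ≥ (1 + 1/p)^2 for all p ≥ 6.
Combining, 2·3^(p + 1) ≥ 27(p+1)^2.
By the principle of mathematical induction, the result holds for all r ≥ 6.
Hence the smallest such N is 6.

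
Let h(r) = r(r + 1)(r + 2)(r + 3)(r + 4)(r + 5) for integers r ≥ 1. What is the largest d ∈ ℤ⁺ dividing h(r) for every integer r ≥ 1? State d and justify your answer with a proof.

Computing the first values: h(1) = 720 and h(2) = 5040; gcd(720, 5040) = 720, so d ≤ 720.
We prove 720 | r(r + 1)(r + 2)(r + 3)(r + 4)(r + 5) for all r ≥ 1 by induction on r.
Base case (r = 1): h(1) = 720 = 720·(1), so 720 | h(1).
For the inductive step, assume it holds for an arbitrary j ≥ 1, i.e. 720 | h(j). Then
h(j+1) − h(j) = (j+1)·(j+2)·(j+3)·(j+4)·(j+5)·(j+6) − j·(j+1)·(j+2)·(j+3)·(j+4)·(j+5) = (j+1)·(j+2)·(j+3)·(j+4)·(j+5)·[(j+6) − j] = 6·(j+1)·(j+2)·(j+3)·(j+4)·(j+5). The product of 5 consecutive integers is divisible by (5)! = 120, so h(j+1) − h(j) is divisible by 6·120 = 720. By the inductive hypothesis 720 | h(j), hence 720 | h(j+1).
By the principle of mathematical induction, the result holds for all r ≥ 1.
Therefore the largest such d is 720.

d = 720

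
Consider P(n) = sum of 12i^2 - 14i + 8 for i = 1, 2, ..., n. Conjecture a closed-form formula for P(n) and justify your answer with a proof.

We claim P(n) = n(4n^2 - n + 3) for all n ≥ 1.
Base case (n = 1): P(1) = 6, and the closed form gives 6. They agree.
Inductive step: suppose the statement holds for some i ≥ 1, so P(i) = i(4i^2 - i + 3).
Then P(i+1) = P(i) + (12i^2 + 10i + 6) = (i(4i^2 - i + 3)) + (12i^2 + 10i + 6).
Simplifying, P(i+1) = (i + 1)(4i^2 + 7i + 6) = (i+1)(4(i+1)^2 - (i+1) + 3),
which is the closed form with n = i+1.
This completes the induction.

P(n) = n(4n^2 - n + 3)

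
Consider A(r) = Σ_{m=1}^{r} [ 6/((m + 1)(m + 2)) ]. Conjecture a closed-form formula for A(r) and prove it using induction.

A(r) = 3r/(r + 2)

We claim A(r) = 3r/(r + 2) for all r ≥ 1.
When r = 1: A(1) = 1, and the closed form gives 1. They agree.
For the inductive step, assume it holds for an arbitrary m ≥ 1, so A(m) = 3m/(m + 2).
Then A(m+1) = A(m) + (6/((m + 2)(m + 3))) = (3m/(m + 2)) + (6/((m + 2)(m + 3))).
Simplifying, A(m+1) = 3(m + 1)/(m + 3) = 3(m+1)/((m+1) + 2),
which is the closed form with r = m+1.
By induction, the statement is established for all r ≥ 1.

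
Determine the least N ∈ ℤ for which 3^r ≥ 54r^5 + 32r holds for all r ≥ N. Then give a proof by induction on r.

At r = 16: 43046721 < 56623616, so the inequality fails and N ≥ 17. We prove 3^r ≥ 54r^5 + 32r for all r ≥ 17.
Base case (r = 17): 3^r = 129140163 and 54r^5 + 32r = 76672822, so 129140163 ≥ 76672822.
For the inductive step, assume it holds for an arbitrary k ≥ 17, so 3^k ≥ 54k^5 + 32k.
Then 3^(k + 1) = 3·(3^k) ≥ 3·(54k^5 + 32k).
Also, for k ≥ 17 we have 3·(54k^5 + 32k) ≥ 54(k+1)^5 + 32(k+1), since 3·(54k^5 + 32k) − (54(k+1)^5 + 32(k+1)) = 108k^5 - 270k^4 - 540k^3 - 540k^2 - 206k - 86, which is nonnegative for all k ≥ 17.
Combining, 3^(k + 1) ≥ 54(k+1)^5 + 32(k+1).
By induction, the statement is established for all r ≥ 17.
Hence the smallest such N is 17.

N = 17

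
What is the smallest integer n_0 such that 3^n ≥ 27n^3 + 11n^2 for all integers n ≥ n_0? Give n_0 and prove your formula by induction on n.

At n = 9: 19683 < 20574, so the inequality fails and n_0 ≥ 10. We prove 3^n ≥ 27n^3 + 11n^2 for all n ≥ 10.
Base step (n = 10): 3^n = 59049 and 27n^3 + 11n^2 = 28100, so 59049 ≥ 28100.
For the inductive step, assume it holds for an arbitrary m ≥ 10, so 3^m ≥ 27m^3 + 11m^2.
Then 3^(m + 1) = 3·(3^m) ≥ 3·(27m^3 + 11m^2).
Also, for m ≥ 10 we have 3·(27m^3 + 11m^2) ≥ 27(m+1)^3 + 11(m+1)^2, since 3·(27m^3 + 11m^2) − (27(m+1)^3 + 11(m+1)^2) = 54m^3 - 59m^2 - 103m - 38, which is nonnegative for all m ≥ 10.
Combining, 3^(m + 1) ≥ 27(m+1)^3 + 11(m+1)^2.
Hence, by induction on n, the claim holds for every n ≥ 10.
Hence the smallest such n_0 is 10.

n_0 = 10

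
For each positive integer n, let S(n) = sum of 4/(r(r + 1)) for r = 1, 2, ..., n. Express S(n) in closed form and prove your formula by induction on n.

S(n) = 4n/(n + 1)

We claim S(n) = 4n/(n + 1) for all n ≥ 1.
For the base case n = 1: S(1) = 2, and the closed form gives 2. They agree.
Inductive step: suppose the statement holds for some r ≥ 1, so S(r) = 4r/(r + 1).
Then S(r+1) = S(r) + (4/((r + 1)(r + 2))) = (4r/(r + 1)) + (4/((r + 1)(r + 2))).
Simplifying, S(r+1) = 4(r + 1)/(r + 2) = 4(r+1)/((r+1) + 1),
which is the closed form with n = r+1.
Hence, by induction on n, the claim holds for every n ≥ 1.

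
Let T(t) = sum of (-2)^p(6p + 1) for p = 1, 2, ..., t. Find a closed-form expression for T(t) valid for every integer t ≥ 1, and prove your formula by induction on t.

We claim T(t) = 2(-2)^t(2t + 1) - 2 for all t ≥ 1.
When t = 1: T(1) = -14, and the closed form gives -14. They agree.
Inductive step: assume the claim holds for t = p, so T(p) = 2(-2)^p(2p + 1) - 2.
Then T(p+1) = T(p) + ((-2)^(p + 1)(6p + 7)) = (2(-2)^p(2p + 1) - 2) + ((-2)^(p + 1)(6p + 7)).
Simplifying, T(p+1) = -8(-2)^p·p - 12(-2)^p - 2 = 2(-2)^(p+1)(2(p+1) + 1) - 2,
which is the closed form with t = p+1.
By induction, the statement is established for all t ≥ 1.

T(t) = 2(-2)^t(2t + 1) - 2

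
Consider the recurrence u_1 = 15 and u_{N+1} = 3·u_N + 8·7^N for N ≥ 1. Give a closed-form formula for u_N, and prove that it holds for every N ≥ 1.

Computing the first terms: u_1 = 15, u_2 = 101, u_3 = 695. This suggests u_N = 3^(N - 1) + 2·7^N.
When N = 1: the formula gives 15 = 15 = u_1.
Suppose the result is true for N = r, so u_r = 3^(r - 1) + 2·7^r.
Then u_{r+1} = 3·u_r + 8·7^r = 3·(3^(r - 1) + 2·7^r) + 8·7^r = 3^r + 2·7^(r + 1) = 3^((r+1) - 1) + 2·7^(r+1),
which is the claimed formula at N = r+1.
By the principle of mathematical induction, the result holds for all N ≥ 1.

u_N = 3^(N - 1) + 2·7^N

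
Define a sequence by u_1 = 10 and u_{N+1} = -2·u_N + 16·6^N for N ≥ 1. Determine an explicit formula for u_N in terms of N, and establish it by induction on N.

Computing the first terms: u_1 = 10, u_2 = 76, u_3 = 424. This suggests u_N = (-2)^N + 2·6^N.
When N = 1: the formula gives 10 = 10 = u_1.
Suppose the result is true for N = r, so u_r = (-2)^r + 2·6^r.
Then u_{r+1} = -2·u_r + 16·6^r = -2·((-2)^r + 2·6^r) + 16·6^r = (-2)^(r + 1) + 2·6^(r + 1),
which is the claimed formula at N = r+1.
By the principle of mathematical induction, the result holds for all N ≥ 1.

u_N = (-2)^N + 2·6^N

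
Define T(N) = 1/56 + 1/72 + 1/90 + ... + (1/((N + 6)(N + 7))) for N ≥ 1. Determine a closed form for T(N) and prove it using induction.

T(N) = N/(7(N + 7))

We claim T(N) = N/(7(N + 7)) for all N ≥ 1.
Base case (N = 1): T(1) = 1/56, and the closed form gives 1/56. They agree.
Suppose the result is true for N = i, so T(i) = i/(7(i + 7)).
Then T(i+1) = T(i) + (1/((i + 7)(i + 8))) = (i/(7(i + 7))) + (1/((i + 7)(i + 8))).
Simplifying, T(i+1) = (i + 1)/(7(i + 8)) = (i+1)/(7((i+1) + 7)),
which is the closed form with N = i+1.
This completes the induction.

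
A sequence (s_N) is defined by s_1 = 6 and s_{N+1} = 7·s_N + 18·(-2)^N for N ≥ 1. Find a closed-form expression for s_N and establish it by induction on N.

Computing the first terms: s_1 = 6, s_2 = 6, s_3 = 114. This suggests s_N = (-2)^(N + 1) + 2·7^(N - 1).
For the base case N = 1: the formula gives 6 = 6 = s_1.
Inductive step: suppose the statement holds for some k ≥ 1, so s_k = (-2)^(k + 1) + 2·7^(k - 1).
Then s_{k+1} = 7·s_k + 18·(-2)^k = 7·((-2)^(k + 1) + 2·7^(k - 1)) + 18·(-2)^k = (-2)^(k + 2) + 2·7^k = (-2)^((k+1) + 1) + 2·7^((k+1) - 1),
which is the claimed formula at N = k+1.
This completes the induction.

s_N = (-2)^(N + 1) + 2·7^(N - 1)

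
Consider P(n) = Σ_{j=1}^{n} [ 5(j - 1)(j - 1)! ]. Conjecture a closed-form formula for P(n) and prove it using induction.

P(n) = 5n! - 5

We claim P(n) = 5n! - 5 for all n ≥ 1.
Base step (n = 1): P(1) = 0, and the closed form gives 0. They agree.
Suppose the result is true for n = j, so P(j) = 5j! - 5.
Then P(j+1) = P(j) + (5j·j!) = (5j! - 5) + (5j·j!).
Simplifying, P(j+1) = 5(j+1)! - 5,
which is the closed form with n = j+1.
Hence, by induction on n, the claim holds for every n ≥ 1.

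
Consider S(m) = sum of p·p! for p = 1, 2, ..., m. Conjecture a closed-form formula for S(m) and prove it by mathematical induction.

S(m) = (m + 1)m! - 1

We claim S(m) = (m + 1)m! - 1 for all m ≥ 1.
When m = 1: S(1) = 1, and the closed form gives 1. They agree.
Suppose the result is true for m = p, so S(p) = (p + 1)p! - 1.
Then S(p+1) = S(p) + ((p + 1)(p + 1)!) = ((p + 1)p! - 1) + ((p + 1)(p + 1)!).
Simplifying, S(p+1) = ((p+1) + 1)(p+1)! - 1,
which is the closed form with m = p+1.
This completes the induction.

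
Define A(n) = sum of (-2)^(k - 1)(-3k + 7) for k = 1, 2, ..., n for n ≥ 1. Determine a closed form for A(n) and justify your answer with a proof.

We claim A(n) = (-2)^n(n - 2) + 2 for all n ≥ 1.
Base case (n = 1): A(1) = 4, and the closed form gives 4. They agree.
Suppose the result is true for n = k, so A(k) = (-2)^k(k - 2) + 2.
Then A(k+1) = A(k) + ((-2)^k(-3k + 4)) = ((-2)^k(k - 2) + 2) + ((-2)^k(-3k + 4)).
Simplifying, A(k+1) = -2(-2)^k·k + 2(-2)^k + 2 = (-2)^(k+1)((k+1) - 2) + 2,
which is the closed form with n = k+1.
By induction, the statement is established for all n ≥ 1.

A(n) = (-2)^n(n - 2) + 2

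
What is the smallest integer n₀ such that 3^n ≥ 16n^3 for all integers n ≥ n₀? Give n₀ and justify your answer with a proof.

At n = 8: 6561 < 8192, so the inequality fails and n₀ ≥ 9. We prove 3^n ≥ 16n^3 for all n ≥ 9.
When n = 9: 3^n = 19683 and 16n^3 = 11664, so 19683 ≥ 11664.
Inductive step: suppose the statement holds for some k ≥ 9, so 3^k ≥ 16k^3.
Then 3^(k + 1) = 3·(3^k) ≥ 3·(16k^3).
Also, for k ≥ 9 we have 3·(16k^3) ≥ 16(k+1)^3, since 3 ≥ (1 + 1/k)^3 for all k ≥ 9.
Combining, 3^(k + 1) ≥ 16(k+1)^3.
This completes the induction.
Hence the smallest such n₀ is 9.

n₀ = 9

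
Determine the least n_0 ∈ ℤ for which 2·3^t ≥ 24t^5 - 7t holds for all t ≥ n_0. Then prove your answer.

n_0 = 15

At t = 14: 9565938 < 12907678, so the inequality fails and n_0 ≥ 15. We prove 2·3^t ≥ 24t^5 - 7t for all t ≥ 15.
For the base case t = 15: 2·3^t = 28697814 and 24t^5 - 7t = 18224895, so 28697814 ≥ 18224895.
Inductive step: assume the claim holds for t = i, so 2·3^i ≥ 24i^5 - 7i.
Then 2·3^(i + 1) = 3·(2·3^i) ≥ 3·(24i^5 - 7i).
Also, for i ≥ 15 we have 3·(24i^5 - 7i) ≥ 24(i+1)^5 - 7(i+1), since 3·(24i^5 - 7i) − (24(i+1)^5 - 7(i+1)) = 48i^5 - 120i^4 - 240i^3 - 240i^2 - 134i - 17, which is nonnegative for all i ≥ 15.
Combining, 2·3^(i + 1) ≥ 24(i+1)^5 - 7(i+1).
By the principle of mathematical induction, the result holds for all t ≥ 15.
Hence the smallest such n_0 is 15.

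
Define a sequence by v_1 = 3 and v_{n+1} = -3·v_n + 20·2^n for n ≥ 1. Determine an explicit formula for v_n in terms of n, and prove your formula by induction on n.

v_n = -5(-3)^(n - 1) + 2^(n + 2)

Computing the first terms: v_1 = 3, v_2 = 31, v_3 = -13. This suggests v_n = -5(-3)^(n - 1) + 2^(n + 2).
When n = 1: the formula gives 3 = 3 = v_1.
Inductive step: suppose the statement holds for some i ≥ 1, so v_i = -5(-3)^(i - 1) + 2^(i + 2).
Then v_{i+1} = -3·v_i + 20·2^i = -3·(-5(-3)^(i - 1) + 2^(i + 2)) + 20·2^i = -5(-3)^i + 2^(i + 3) = -5(-3)^((i+1) - 1) + 2^((i+1) + 2),
which is the claimed formula at n = i+1.
This completes the induction.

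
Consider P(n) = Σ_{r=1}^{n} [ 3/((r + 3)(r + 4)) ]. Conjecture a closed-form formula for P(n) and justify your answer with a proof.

We claim P(n) = 3n/(4(n + 4)) for all n ≥ 1.
Base case (n = 1): P(1) = 3/20, and the closed form gives 3/20. They agree.
Inductive step: suppose the statement holds for some r ≥ 1, so P(r) = 3r/(4(r + 4)).
Then P(r+1) = P(r) + (3/((r + 4)(r + 5))) = (3r/(4(r + 4))) + (3/((r + 4)(r + 5))).
Simplifying, P(r+1) = 3(r + 1)/(4(r + 5)) = 3(r+1)/(4((r+1) + 4)),
which is the closed form with n = r+1.
This completes the induction.

P(n) = 3n/(4(n + 4))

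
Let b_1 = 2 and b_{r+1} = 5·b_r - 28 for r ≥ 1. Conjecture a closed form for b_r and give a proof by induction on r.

Computing the first terms: b_1 = 2, b_2 = -18, b_3 = -118. This suggests b_r = -5^r + 7.
For the base case r = 1: the formula gives 2 = 2 = b_1.
Inductive step: suppose the statement holds for some j ≥ 1, so b_j = -5^j + 7.
Then b_{j+1} = 5·b_j - 28 = 5·(-5^j + 7) - 28 = -5^(j + 1) + 7,
which is the claimed formula at r = j+1.
By induction, the statement is established for all r ≥ 1.

b_r = -5^r + 7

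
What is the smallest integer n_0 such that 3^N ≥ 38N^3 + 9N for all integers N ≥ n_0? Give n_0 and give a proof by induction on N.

At N = 9: 19683 < 27783, so the inequality fails and n_0 ≥ 10. We prove 3^N ≥ 38N^3 + 9N for all N ≥ 10.
For the base case N = 10: 3^N = 59049 and 38N^3 + 9N = 38090, so 59049 ≥ 38090.
Inductive step: suppose the statement holds for some i ≥ 10, so 3^i ≥ 38i^3 + 9i.
Then 3^(i + 1) = 3·(3^i) ≥ 3·(38i^3 + 9i).
Also, for i ≥ 10 we have 3·(38i^3 + 9i) ≥ 38(i+1)^3 + 9(i+1), since 3·(38i^3 + 9i) − (38(i+1)^3 + 9(i+1)) = 76i^3 - 114i^2 - 96i - 47, which is nonnegative for all i ≥ 10.
Combining, 3^(i + 1) ≥ 38(i+1)^3 + 9(i+1).
Hence, by induction on N, the claim holds for every N ≥ 10.
Hence the smallest such n_0 is 10.

n_0 = 10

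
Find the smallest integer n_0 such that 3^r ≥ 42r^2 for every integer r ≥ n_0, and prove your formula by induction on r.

At r = 6: 729 < 1512, so the inequality fails and n_0 ≥ 7. We prove 3^r ≥ 42r^2 for all r ≥ 7.
Base step (r = 7): 3^r = 2187 and 42r^2 = 2058, so 2187 ≥ 2058.
For the inductive step, assume it holds for an arbitrary m ≥ 7, so 3^m ≥ 42m^2.
Then 3^(m + 1) = 3·(3^m) ≥ 3·(42m^2).
Also, for m ≥ 7 we have 3·(42m^2) ≥ 42(m+1)^2, since 3 ≥ (1 + 1/m)^2 for all m ≥ 7.
Combining, 3^(m + 1) ≥ 42(m+1)^2.
This completes the induction.
Hence the smallest such n_0 is 7.

n_0 = 7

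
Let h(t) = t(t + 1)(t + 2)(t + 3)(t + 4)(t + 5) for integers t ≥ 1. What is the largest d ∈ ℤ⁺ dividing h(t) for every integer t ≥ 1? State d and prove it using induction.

d = 720

Computing the first values: h(1) = 720 and h(2) = 5040; gcd(720, 5040) = 720, so d ≤ 720.
We prove 720 | t(t + 1)(t + 2)(t + 3)(t + 4)(t + 5) for all t ≥ 1 by induction on t.
Base step (t = 1): h(1) = 720 = 720·(1), so 720 | h(1).
For the inductive step, assume it holds for an arbitrary p ≥ 1, i.e. 720 | h(p). Then
h(p+1) − h(p) = (p+1)·(p+2)·(p+3)·(p+4)·(p+5)·(p+6) − p·(p+1)·(p+2)·(p+3)·(p+4)·(p+5) = (p+1)·(p+2)·(p+3)·(p+4)·(p+5)·[(p+6) − p] = 6·(p+1)·(p+2)·(p+3)·(p+4)·(p+5). The product of 5 consecutive integers is divisible by (5)! = 120, so h(p+1) − h(p) is divisible by 6·120 = 720. By the inductive hypothesis 720 | h(p), hence 720 | h(p+1).
By the principle of mathematical induction, the result holds for all t ≥ 1.
Therefore the largest such d is 720.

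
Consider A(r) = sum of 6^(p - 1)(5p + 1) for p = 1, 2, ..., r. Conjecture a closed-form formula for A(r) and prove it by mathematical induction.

We claim A(r) = 6^r·r for all r ≥ 1.
For the base case r = 1: A(1) = 6, and the closed form gives 6. They agree.
Inductive step: assume the claim holds for r = p, so A(p) = 6^p·p.
Then A(p+1) = A(p) + (6^p(5p + 6)) = (6^p·p) + (6^p(5p + 6)).
Simplifying, A(p+1) = 6^(p + 1)(p + 1) = 6^(p+1)·(p+1),
which is the closed form with r = p+1.
Hence, by induction on r, the claim holds for every r ≥ 1.

A(r) = 6^r·r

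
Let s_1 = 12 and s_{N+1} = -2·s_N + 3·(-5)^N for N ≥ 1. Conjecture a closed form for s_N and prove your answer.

s_N = 7(-2)^(N - 1) - (-5)^N

Computing the first terms: s_1 = 12, s_2 = -39, s_3 = 153. This suggests s_N = 7(-2)^(N - 1) - (-5)^N.
Base step (N = 1): the formula gives 12 = 12 = s_1.
Inductive step: suppose the statement holds for some j ≥ 1, so s_j = 7(-2)^(j - 1) - (-5)^j.
Then s_{j+1} = -2·s_j + 3·(-5)^j = -2·(7(-2)^(j - 1) - (-5)^j) + 3·(-5)^j = 7(-2)^j - (-5)^(j + 1) = 7(-2)^((j+1) - 1) - (-5)^(j+1),
which is the claimed formula at N = j+1.
By induction, the statement is established for all N ≥ 1.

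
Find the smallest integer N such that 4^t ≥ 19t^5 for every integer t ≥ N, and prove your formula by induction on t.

N = 11

At t = 10: 1048576 < 1900000, so the inequality fails and N ≥ 11. We prove 4^t ≥ 19t^5 for all t ≥ 11.
When t = 11: 4^t = 4194304 and 19t^5 = 3059969, so 4194304 ≥ 3059969.
Inductive step: assume the claim holds for t = p, so 4^p ≥ 19p^5.
Then 4^(p + 1) = 4·(4^p) ≥ 4·(19p^5).
Also, for p ≥ 11 we have 4·(19p^5) ≥ 19(p+1)^5, since 4 ≥ (1 + 1/p)^5 for all p ≥ 11.
Combining, 4^(p + 1) ≥ 19(p+1)^5.
By induction, the statement is established for all t ≥ 11.
Hence the smallest such N is 11.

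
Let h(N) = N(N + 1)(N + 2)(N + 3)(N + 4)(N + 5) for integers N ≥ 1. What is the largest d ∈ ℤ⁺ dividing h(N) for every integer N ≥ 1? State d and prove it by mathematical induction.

d = 720

Computing the first values: h(1) = 720 and h(2) = 5040; gcd(720, 5040) = 720, so d ≤ 720.
We prove 720 | N(N + 1)(N + 2)(N + 3)(N + 4)(N + 5) for all N ≥ 1 by induction on N.
Base case (N = 1): h(1) = 720 = 720·(1), so 720 | h(1).
Inductive step: assume the claim holds for N = k, i.e. 720 | h(k). Then
h(k+1) − h(k) = (k+1)·(k+2)·(k+3)·(k+4)·(k+5)·(k+6) − k·(k+1)·(k+2)·(k+3)·(k+4)·(k+5) = (k+1)·(k+2)·(k+3)·(k+4)·(k+5)·[(k+6) − k] = 6·(k+1)·(k+2)·(k+3)·(k+4)·(k+5). The product of 5 consecutive integers is divisible by (5)! = 120, so h(k+1) − h(k) is divisible by 6·120 = 720. By the inductive hypothesis 720 | h(k), hence 720 | h(k+1).
By induction, the statement is established for all N ≥ 1.
Therefore the largest such d is 720.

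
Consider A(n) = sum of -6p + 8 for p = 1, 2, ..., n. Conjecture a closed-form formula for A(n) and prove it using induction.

We claim A(n) = -n(3n - 5) for all n ≥ 1.
Base case (n = 1): A(1) = 2, and the closed form gives 2. They agree.
Inductive step: suppose the statement holds for some p ≥ 1, so A(p) = p(-3p + 5).
Then A(p+1) = A(p) + (-6p + 2) = (p(-3p + 5)) + (-6p + 2).
Simplifying, A(p+1) = -(p + 1)(3p - 2) = -(p+1)(3(p+1) - 5),
which is the closed form with n = p+1.
This completes the induction.

A(n) = -n(3n - 5)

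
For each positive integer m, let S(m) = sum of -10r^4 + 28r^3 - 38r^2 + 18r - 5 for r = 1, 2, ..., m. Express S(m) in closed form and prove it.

S(m) = -m(2m^4 - 2m^3 + 2m^2 + 3m + 2)

We claim S(m) = -m(2m^4 - 2m^3 + 2m^2 + 3m + 2) for all m ≥ 1.
When m = 1: S(1) = -7, and the closed form gives -7. They agree.
For the inductive step, assume it holds for an arbitrary r ≥ 1, so S(r) = r(-2r^4 + 2r^3 - 2r^2 - 3r - 2).
Then S(r+1) = S(r) + (-10r^4 - 12r^3 - 14r^2 - 14r - 7) = (r(-2r^4 + 2r^3 - 2r^2 - 3r - 2)) + (-10r^4 - 12r^3 - 14r^2 - 14r - 7).
Simplifying, S(r+1) = -(r + 1)(2r^4 + 6r^3 + 8r^2 + 9r + 7) = -(r+1)(2(r+1)^4 - 2(r+1)^3 + 2(r+1)^2 + 3(r+1) + 2),
which is the closed form with m = r+1.
By induction, the statement is established for all m ≥ 1.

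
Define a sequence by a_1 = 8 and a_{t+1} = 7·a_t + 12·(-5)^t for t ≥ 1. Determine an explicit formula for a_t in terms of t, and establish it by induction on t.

a_t = -(-5)^t + 3·7^(t - 1)

Computing the first terms: a_1 = 8, a_2 = -4, a_3 = 272. This suggests a_t = -(-5)^t + 3·7^(t - 1).
When t = 1: the formula gives 8 = 8 = a_1.
Inductive step: suppose the statement holds for some r ≥ 1, so a_r = -(-5)^r + 3·7^(r - 1).
Then a_{r+1} = 7·a_r + 12·(-5)^r = 7·(-(-5)^r + 3·7^(r - 1)) + 12·(-5)^r = -(-5)^(r + 1) + 3·7^r = -(-5)^(r+1) + 3·7^((r+1) - 1),
which is the claimed formula at t = r+1.
By the principle of mathematical induction, the result holds for all t ≥ 1.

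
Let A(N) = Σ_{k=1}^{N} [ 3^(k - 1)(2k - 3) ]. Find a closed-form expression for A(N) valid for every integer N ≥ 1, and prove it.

We claim A(N) = 3^N(N - 2) + 2 for all N ≥ 1.
Base step (N = 1): A(1) = -1, and the closed form gives -1. They agree.
Inductive step: assume the claim holds for N = k, so A(k) = 3^k(k - 2) + 2.
Then A(k+1) = A(k) + (3^k(2k - 1)) = (3^k(k - 2) + 2) + (3^k(2k - 1)).
Simplifying, A(k+1) = 3^(k + 1)k - 3^(k + 1) + 2 = 3^(k+1)((k+1) - 2) + 2,
which is the closed form with N = k+1.
By the principle of mathematical induction, the result holds for all N ≥ 1.

A(N) = 3^N(N - 2) + 2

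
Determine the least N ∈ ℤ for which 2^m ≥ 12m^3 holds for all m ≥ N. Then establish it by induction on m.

At m = 15: 32768 < 40500, so the inequality fails and N ≥ 16. We prove 2^m ≥ 12m^3 for all m ≥ 16.
When m = 16: 2^m = 65536 and 12m^3 = 49152, so 65536 ≥ 49152.
Inductive step: suppose the statement holds for some p ≥ 16, so 2^p ≥ 12p^3.
Then 2^(p + 1) = 2·(2^p) ≥ 2·(12p^3).
Also, for p ≥ 16 we have 2·(12p^3) ≥ 12(p+1)^3, since 2 ≥ (1 + 1/p)^3 for all p ≥ 16.
Combining, 2^(p + 1) ≥ 12(p+1)^3.
Hence, by induction on m, the claim holds for every m ≥ 16.
Hence the smallest such N is 16.

N = 16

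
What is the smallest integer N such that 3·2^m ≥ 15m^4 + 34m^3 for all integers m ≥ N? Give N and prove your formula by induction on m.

At m = 19: 1572864 < 2188021, so the inequality fails and N ≥ 20. We prove 3·2^m ≥ 15m^4 + 34m^3 for all m ≥ 20.
Base step (m = 20): 3·2^m = 3145728 and 15m^4 + 34m^3 = 2672000, so 3145728 ≥ 2672000.
Suppose the result is true for m = j, so 3·2^j ≥ 15j^4 + 34j^3.
Then 3·2^(j + 1) = 2·(3·2^j) ≥ 2·(15j^4 + 34j^3).
Also, for j ≥ 20 we have 2·(15j^4 + 34j^3) ≥ 15(j+1)^4 + 34(j+1)^3, since 2·(15j^4 + 34j^3) − (15(j+1)^4 + 34(j+1)^3) = 15j^4 - 26j^3 - 192j^2 - 162j - 49, which is nonnegative for all j ≥ 20.
Combining, 3·2^(j + 1) ≥ 15(j+1)^4 + 34(j+1)^3.
This completes the induction.
Hence the smallest such N is 20.

N = 20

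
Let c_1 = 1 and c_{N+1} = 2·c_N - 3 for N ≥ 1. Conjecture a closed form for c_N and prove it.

c_N = -2^N + 3

Computing the first terms: c_1 = 1, c_2 = -1, c_3 = -5. This suggests c_N = -2^N + 3.
Base case (N = 1): the formula gives 1 = 1 = c_1.
For the inductive step, assume it holds for an arbitrary j ≥ 1, so c_j = -2^j + 3.
Then c_{j+1} = 2·c_j - 3 = 2·(-2^j + 3) - 3 = -2^(j + 1) + 3,
which is the claimed formula at N = j+1.
By the principle of mathematical induction, the result holds for all N ≥ 1.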